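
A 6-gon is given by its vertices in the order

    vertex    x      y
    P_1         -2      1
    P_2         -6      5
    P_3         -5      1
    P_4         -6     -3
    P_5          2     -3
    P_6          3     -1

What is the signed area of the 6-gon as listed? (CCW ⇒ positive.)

Σ = (-4) + (19) + (21) + (24) + (7) + (1) = 68
Signed area = Σ/2 = 34 (positive ⇒ counter-clockwise traversal).

34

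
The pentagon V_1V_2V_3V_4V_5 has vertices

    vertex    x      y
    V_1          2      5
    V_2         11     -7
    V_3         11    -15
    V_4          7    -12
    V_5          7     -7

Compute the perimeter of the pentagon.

|V_1V_2| = √((9)² + (-12)²) = √225 = 15
|V_2V_3| = √((0)² + (-8)²) = √64 = 8
|V_3V_4| = √((-4)² + (3)²) = √25 = 5
|V_4V_5| = √((0)² + (5)²) = √25 = 5
|V_5V_1| = √((-5)² + (12)²) = √169 = 13
Perimeter = 15 + 8 + 5 + 5 + 13 = 46.

46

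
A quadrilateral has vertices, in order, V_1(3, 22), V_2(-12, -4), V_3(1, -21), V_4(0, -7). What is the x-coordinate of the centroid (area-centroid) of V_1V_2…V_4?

Apply the surveyor's formula. First the cross-terms c_i = x_i·y_{i+1} − x_{i+1}·y_i:
  252, 256, -7, 21  ⇒  2A = 522, A = 261.
Then Σ (x_i + x_{i+1})·c_i = -5028, so x̄ = -5028 / (6·261) = -838/261.

-838/261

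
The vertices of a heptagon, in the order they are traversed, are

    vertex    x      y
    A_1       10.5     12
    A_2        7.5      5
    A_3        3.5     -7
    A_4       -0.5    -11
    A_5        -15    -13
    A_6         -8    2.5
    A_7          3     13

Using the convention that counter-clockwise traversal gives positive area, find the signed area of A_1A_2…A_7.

Apply Gauss's area formula: 2A = Σ (x_i·y_{i+1} − x_{i+1}·y_i), indices taken mod 7.
Σ = (-37.5) + (-70) + (-42) + (-158.5) + (-141.5) + (-111.5) + (-100.5) = -661.5
Signed area = Σ/2 = -330.75 (negative ⇒ clockwise traversal).

-330.75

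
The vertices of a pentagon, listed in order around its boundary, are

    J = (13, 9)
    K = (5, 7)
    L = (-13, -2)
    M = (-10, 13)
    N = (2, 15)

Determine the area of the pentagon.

Cross-terms: 46, 81, -189, -176, -177  ⇒  Σ = -415
Area = |Σ|/2 = 207.5.

207.5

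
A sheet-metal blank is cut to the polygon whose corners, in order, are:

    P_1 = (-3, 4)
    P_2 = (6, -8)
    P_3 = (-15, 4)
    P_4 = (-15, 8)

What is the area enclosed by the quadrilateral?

96

Σ = (0) + (-96) + (-60) + (-36) = -192
Area = |Σ|/2 = 96.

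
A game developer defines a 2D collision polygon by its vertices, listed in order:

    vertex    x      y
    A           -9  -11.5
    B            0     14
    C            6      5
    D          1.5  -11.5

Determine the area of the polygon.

Apply the shoelace formula: 2A = Σ (x_i·y_{i+1} − x_{i+1}·y_i), indices taken mod 4.
Σ = (-126) + (-84) + (-76.5) + (-120.75) = -407.25
Area = |Σ|/2 = 203.625.

203.625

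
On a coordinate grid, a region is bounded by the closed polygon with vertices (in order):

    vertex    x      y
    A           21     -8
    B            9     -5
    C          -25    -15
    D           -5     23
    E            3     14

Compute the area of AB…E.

Apply the surveyor's formula: 2A = Σ (x_i·y_{i+1} − x_{i+1}·y_i), indices taken mod 5.
A→B: (21)(-5) − (9)(-8) = -33
B→C: (9)(-15) − (-25)(-5) = -260
C→D: (-25)(23) − (-5)(-15) = -650
D→E: (-5)(14) − (3)(23) = -139
E→A: (3)(-8) − (21)(14) = -318
Σ = -1400
Area = |Σ|/2 = 700.

700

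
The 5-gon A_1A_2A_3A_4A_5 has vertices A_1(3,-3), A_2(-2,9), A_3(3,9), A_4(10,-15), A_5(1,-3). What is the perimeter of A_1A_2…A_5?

|A_1A_2| = √((-5)² + (12)²) = √169 = 13
|A_2A_3| = √((5)² + (0)²) = √25 = 5
|A_3A_4| = √((7)² + (-24)²) = √625 = 25
|A_4A_5| = √((-9)² + (12)²) = √225 = 15
|A_5A_1| = √((2)² + (0)²) = √4 = 2
Perimeter = 13 + 5 + 25 + 15 + 2 = 60.

60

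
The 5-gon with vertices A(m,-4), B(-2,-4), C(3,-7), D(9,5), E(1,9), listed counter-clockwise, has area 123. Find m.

The doubled signed area Σ (x_i y_{i+1} − x_{i+1} y_i) is linear in m.
With m=0 it equals 168; the coefficient of m is -13 (from the two edges through A).
So -13·m + 168 = 2·123 = 246 ⇒ m = -6.

-6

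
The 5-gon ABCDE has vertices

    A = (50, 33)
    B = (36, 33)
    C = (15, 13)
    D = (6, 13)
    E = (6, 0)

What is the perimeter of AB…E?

|AB| = √((-14)² + (0)²) = √196 = 14
|BC| = √((-21)² + (-20)²) = √841 = 29
|CD| = √((-9)² + (0)²) = √81 = 9
|DE| = √((0)² + (-13)²) = √169 = 13
|EA| = √((44)² + (33)²) = √3025 = 55
Perimeter = 14 + 29 + 9 + 13 + 55 = 120.

120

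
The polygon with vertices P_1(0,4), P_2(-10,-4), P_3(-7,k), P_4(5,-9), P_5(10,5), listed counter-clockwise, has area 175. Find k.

The doubled signed area Σ (x_i y_{i+1} − x_{i+1} y_i) is linear in k.
With k=0 it equals 230; the coefficient of k is -15 (from the two edges through P_3).
So -15·k + 230 = 2·175 = 350 ⇒ k = -8.

-8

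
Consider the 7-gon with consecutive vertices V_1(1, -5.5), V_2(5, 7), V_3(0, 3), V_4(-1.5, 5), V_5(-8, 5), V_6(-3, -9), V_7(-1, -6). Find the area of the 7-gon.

Apply the shoelace formula: 2A = Σ (x_i·y_{i+1} − x_{i+1}·y_i), indices taken mod 7.
V_1→V_2: (1)(7) − (5)(-5.5) = 34.5
V_2→V_3: (5)(3) − (0)(7) = 15
V_3→V_4: (0)(5) − (-1.5)(3) = 4.5
V_4→V_5: (-1.5)(5) − (-8)(5) = 32.5
V_5→V_6: (-8)(-9) − (-3)(5) = 87
V_6→V_7: (-3)(-6) − (-1)(-9) = 9
V_7→V_1: (-1)(-5.5) − (1)(-6) = 11.5
Σ = 194
Area = |Σ|/2 = 97.

97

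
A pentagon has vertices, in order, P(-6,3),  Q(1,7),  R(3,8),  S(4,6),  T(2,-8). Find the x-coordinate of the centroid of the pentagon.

7/158

Apply the surveyor's formula. First the cross-terms c_i = x_i·y_{i+1} − x_{i+1}·y_i:
  -45, -13, -14, -44, -42  ⇒  2A = -158, A = -79.
Then Σ (x_i + x_{i+1})·c_i = -21, so x̄ = -21 / (6·(-79)) = 7/158.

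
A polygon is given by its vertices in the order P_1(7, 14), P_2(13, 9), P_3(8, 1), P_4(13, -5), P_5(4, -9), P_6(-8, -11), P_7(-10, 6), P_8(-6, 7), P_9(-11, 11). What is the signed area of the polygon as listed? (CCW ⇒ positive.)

-428

Σ = (-119) + (-59) + (-53) + (-97) + (-116) + (-158) + (-34) + (11) + (-231) = -856
Signed area = Σ/2 = -428 (negative ⇒ clockwise traversal).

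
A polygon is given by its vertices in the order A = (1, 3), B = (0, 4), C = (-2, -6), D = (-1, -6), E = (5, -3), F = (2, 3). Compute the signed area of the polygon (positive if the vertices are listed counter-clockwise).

37.5

Apply Gauss's area formula: 2A = Σ (x_i·y_{i+1} − x_{i+1}·y_i), indices taken mod 6.
Σ = (4) + (8) + (6) + (33) + (21) + (3) = 75
Signed area = Σ/2 = 37.5 (positive ⇒ counter-clockwise traversal).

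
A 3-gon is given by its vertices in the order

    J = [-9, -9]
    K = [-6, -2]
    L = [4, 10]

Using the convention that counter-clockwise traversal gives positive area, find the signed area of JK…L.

-17

Σ = (-36) + (-52) + (54) = -34
Signed area = Σ/2 = -17 (negative ⇒ clockwise traversal).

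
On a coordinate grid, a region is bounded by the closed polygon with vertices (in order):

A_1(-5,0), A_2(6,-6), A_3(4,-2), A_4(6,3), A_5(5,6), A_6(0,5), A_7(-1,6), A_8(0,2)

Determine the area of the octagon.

62.5

Apply the shoelace (surveyor's) formula: 2A = Σ (x_i·y_{i+1} − x_{i+1}·y_i), indices taken mod 8.
Cross-terms: 30, 12, 24, 21, 25, 5, -2, 10  ⇒  Σ = 125
Area = |Σ|/2 = 62.5.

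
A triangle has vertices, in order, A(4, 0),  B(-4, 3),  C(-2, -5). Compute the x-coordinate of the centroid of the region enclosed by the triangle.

-2/3

Apply the surveyor's formula. First the cross-terms c_i = x_i·y_{i+1} − x_{i+1}·y_i:
  12, 26, 20  ⇒  2A = 58, A = 29.
Then Σ (x_i + x_{i+1})·c_i = -116, so x̄ = -116 / (6·29) = -2/3.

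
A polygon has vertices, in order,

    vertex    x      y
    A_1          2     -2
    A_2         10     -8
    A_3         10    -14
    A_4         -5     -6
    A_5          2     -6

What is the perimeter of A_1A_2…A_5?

|A_1A_2| = √((8)² + (-6)²) = √100 = 10
|A_2A_3| = √((0)² + (-6)²) = √36 = 6
|A_3A_4| = √((-15)² + (8)²) = √289 = 17
|A_4A_5| = √((7)² + (0)²) = √49 = 7
|A_5A_1| = √((0)² + (4)²) = √16 = 4
Perimeter = 10 + 6 + 17 + 7 + 4 = 44.

44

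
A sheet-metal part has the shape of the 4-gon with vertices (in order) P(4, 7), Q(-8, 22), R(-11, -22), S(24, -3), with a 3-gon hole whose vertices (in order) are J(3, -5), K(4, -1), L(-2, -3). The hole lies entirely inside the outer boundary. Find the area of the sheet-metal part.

640.5

Outer boundary:
Σ = (144) + (418) + (561) + (180) = 1303
Area = |Σ|/2 = 651.5.
Hole:
Apply the shoelace formula: 2A = Σ (x_i·y_{i+1} − x_{i+1}·y_i), indices taken mod 3.
Σ = (17) + (-14) + (19) = 22
Area = |Σ|/2 = 11.
Net area = 651.5 − 11 = 640.5.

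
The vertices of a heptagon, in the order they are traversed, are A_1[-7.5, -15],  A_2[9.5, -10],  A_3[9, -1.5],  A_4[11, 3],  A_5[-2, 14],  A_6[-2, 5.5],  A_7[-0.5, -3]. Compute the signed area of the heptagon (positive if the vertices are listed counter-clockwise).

Apply the shoelace (surveyor's) formula: 2A = Σ (x_i·y_{i+1} − x_{i+1}·y_i), indices taken mod 7.
A_1→A_2: (-7.5)(-10) − (9.5)(-15) = 217.5
A_2→A_3: (9.5)(-1.5) − (9)(-10) = 75.75
A_3→A_4: (9)(3) − (11)(-1.5) = 43.5
A_4→A_5: (11)(14) − (-2)(3) = 160
A_5→A_6: (-2)(5.5) − (-2)(14) = 17
A_6→A_7: (-2)(-3) − (-0.5)(5.5) = 8.75
A_7→A_1: (-0.5)(-15) − (-7.5)(-3) = -15
Σ = 507.5
Signed area = Σ/2 = 253.75 (positive ⇒ counter-clockwise traversal).

253.75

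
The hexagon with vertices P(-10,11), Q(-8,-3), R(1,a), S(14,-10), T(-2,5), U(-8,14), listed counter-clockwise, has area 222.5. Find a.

The doubled signed area Σ (x_i y_{i+1} − x_{i+1} y_i) is linear in a.
With a=0 it equals 225; the coefficient of a is -22 (from the two edges through R).
So -22·a + 225 = 2·222.5 = 445 ⇒ a = -10.

-10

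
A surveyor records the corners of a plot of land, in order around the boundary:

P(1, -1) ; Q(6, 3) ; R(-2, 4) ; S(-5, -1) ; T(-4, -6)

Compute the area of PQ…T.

Apply the shoelace formula: 2A = Σ (x_i·y_{i+1} − x_{i+1}·y_i), indices taken mod 5.
Σ = (9) + (30) + (22) + (26) + (10) = 97
Area = |Σ|/2 = 48.5.

48.5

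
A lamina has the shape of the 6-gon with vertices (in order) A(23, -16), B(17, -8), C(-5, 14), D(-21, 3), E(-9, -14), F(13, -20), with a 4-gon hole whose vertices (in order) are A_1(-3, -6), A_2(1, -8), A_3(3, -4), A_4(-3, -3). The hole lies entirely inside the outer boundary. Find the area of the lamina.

Outer boundary:
Apply Gauss's area formula: 2A = Σ (x_i·y_{i+1} − x_{i+1}·y_i), indices taken mod 6.
Σ = (88) + (198) + (279) + (321) + (362) + (252) = 1500
Area = |Σ|/2 = 750.
Hole:
Cross-terms: 30, 20, -21, 9  ⇒  Σ = 38
Area = |Σ|/2 = 19.
Net area = 750 − 19 = 731.

731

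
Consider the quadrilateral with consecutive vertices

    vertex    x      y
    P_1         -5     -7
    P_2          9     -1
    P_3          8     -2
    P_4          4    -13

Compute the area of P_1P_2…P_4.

65.5

Apply the shoelace formula: 2A = Σ (x_i·y_{i+1} − x_{i+1}·y_i), indices taken mod 4.
P_1→P_2: (-5)(-1) − (9)(-7) = 68
P_2→P_3: (9)(-2) − (8)(-1) = -10
P_3→P_4: (8)(-13) − (4)(-2) = -96
P_4→P_1: (4)(-7) − (-5)(-13) = -93
Σ = -131
Area = |Σ|/2 = 65.5.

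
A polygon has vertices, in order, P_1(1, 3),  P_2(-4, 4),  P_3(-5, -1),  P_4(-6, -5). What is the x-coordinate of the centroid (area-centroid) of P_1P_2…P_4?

Apply the surveyor's formula. First the cross-terms c_i = x_i·y_{i+1} − x_{i+1}·y_i:
  16, 24, 19, -13  ⇒  2A = 46, A = 23.
Then Σ (x_i + x_{i+1})·c_i = -408, so x̄ = -408 / (6·23) = -68/23.

-68/23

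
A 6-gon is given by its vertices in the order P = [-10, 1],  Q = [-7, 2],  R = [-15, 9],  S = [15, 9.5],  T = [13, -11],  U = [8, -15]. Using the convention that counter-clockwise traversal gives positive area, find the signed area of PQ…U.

-430.5

Apply the shoelace formula: 2A = Σ (x_i·y_{i+1} − x_{i+1}·y_i), indices taken mod 6.
Σ = (-13) + (-33) + (-277.5) + (-288.5) + (-107) + (-142) = -861
Signed area = Σ/2 = -430.5 (negative ⇒ clockwise traversal).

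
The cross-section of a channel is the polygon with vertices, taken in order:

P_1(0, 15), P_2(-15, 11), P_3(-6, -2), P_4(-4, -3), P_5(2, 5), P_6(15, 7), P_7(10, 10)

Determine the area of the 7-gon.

Σ = (225) + (96) + (10) + (-14) + (-61) + (80) + (150) = 486
Area = |Σ|/2 = 243.

243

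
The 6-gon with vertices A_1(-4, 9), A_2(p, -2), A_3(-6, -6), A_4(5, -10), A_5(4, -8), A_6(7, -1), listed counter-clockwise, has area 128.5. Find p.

-4

The doubled signed area Σ (x_i y_{i+1} − x_{i+1} y_i) is linear in p.
With p=0 it equals 197; the coefficient of p is -15 (from the two edges through A_2).
So -15·p + 197 = 2·128.5 = 257 ⇒ p = -4.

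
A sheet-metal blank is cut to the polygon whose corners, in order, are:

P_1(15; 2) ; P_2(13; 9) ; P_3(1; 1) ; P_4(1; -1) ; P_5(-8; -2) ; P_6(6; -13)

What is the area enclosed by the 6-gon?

212

Apply the shoelace (surveyor's) formula: 2A = Σ (x_i·y_{i+1} − x_{i+1}·y_i), indices taken mod 6.
Σ = (109) + (4) + (-2) + (-10) + (116) + (207) = 424
Area = |Σ|/2 = 212.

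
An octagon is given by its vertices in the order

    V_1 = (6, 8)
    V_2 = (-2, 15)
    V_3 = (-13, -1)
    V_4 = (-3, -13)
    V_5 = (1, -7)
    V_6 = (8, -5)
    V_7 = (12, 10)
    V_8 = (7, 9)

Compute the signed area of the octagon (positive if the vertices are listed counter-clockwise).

Apply Gauss's area formula: 2A = Σ (x_i·y_{i+1} − x_{i+1}·y_i), indices taken mod 8.
Σ = (106) + (197) + (166) + (34) + (51) + (140) + (38) + (2) = 734
Signed area = Σ/2 = 367 (positive ⇒ counter-clockwise traversal).

367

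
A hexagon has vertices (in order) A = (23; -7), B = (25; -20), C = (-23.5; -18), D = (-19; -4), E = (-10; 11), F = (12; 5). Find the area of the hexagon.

1041.5

Σ = (-285) + (-920) + (-248) + (-249) + (-182) + (-199) = -2083
Area = |Σ|/2 = 1041.5.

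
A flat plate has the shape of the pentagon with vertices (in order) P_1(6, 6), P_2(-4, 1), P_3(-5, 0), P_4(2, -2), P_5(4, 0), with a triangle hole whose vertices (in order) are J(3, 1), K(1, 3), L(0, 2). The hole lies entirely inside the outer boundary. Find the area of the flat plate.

Outer boundary:
Cross-terms: 30, 5, 10, 8, 24  ⇒  Σ = 77
Area = |Σ|/2 = 38.5.
Hole:
Apply the shoelace (surveyor's) formula: 2A = Σ (x_i·y_{i+1} − x_{i+1}·y_i), indices taken mod 3.
Cross-terms: 8, 2, -6  ⇒  Σ = 4
Area = |Σ|/2 = 2.
Net area = 38.5 − 2 = 36.5.

36.5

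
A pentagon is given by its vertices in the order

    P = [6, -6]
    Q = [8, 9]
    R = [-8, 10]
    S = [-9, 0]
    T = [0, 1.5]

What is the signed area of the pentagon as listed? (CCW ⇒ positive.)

P→Q: (6)(9) − (8)(-6) = 102
Q→R: (8)(10) − (-8)(9) = 152
R→S: (-8)(0) − (-9)(10) = 90
S→T: (-9)(1.5) − (0)(0) = -13.5
T→P: (0)(-6) − (6)(1.5) = -9
Σ = 321.5
Signed area = Σ/2 = 160.75 (positive ⇒ counter-clockwise traversal).

160.75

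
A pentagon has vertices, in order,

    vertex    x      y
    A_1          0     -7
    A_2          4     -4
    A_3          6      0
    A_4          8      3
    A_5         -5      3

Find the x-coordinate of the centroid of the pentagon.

Apply the surveyor's formula. First the cross-terms c_i = x_i·y_{i+1} − x_{i+1}·y_i:
  28, 24, 18, 39, 35  ⇒  2A = 144, A = 72.
Then Σ (x_i + x_{i+1})·c_i = 546, so x̄ = 546 / (6·72) = 91/72.

91/72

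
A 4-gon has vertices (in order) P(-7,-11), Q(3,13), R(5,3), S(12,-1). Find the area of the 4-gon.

Cross-terms: -58, -56, -41, -139  ⇒  Σ = -294
Area = |Σ|/2 = 147.

147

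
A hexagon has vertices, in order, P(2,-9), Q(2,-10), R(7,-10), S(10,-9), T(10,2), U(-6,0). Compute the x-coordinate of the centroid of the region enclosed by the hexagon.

107/27

Apply the surveyor's formula. First the cross-terms c_i = x_i·y_{i+1} − x_{i+1}·y_i:
  -2, 50, 37, 110, 12, 54  ⇒  2A = 261, A = 130.5.
Then Σ (x_i + x_{i+1})·c_i = 3103, so x̄ = 3103 / (6·130.5) = 107/27.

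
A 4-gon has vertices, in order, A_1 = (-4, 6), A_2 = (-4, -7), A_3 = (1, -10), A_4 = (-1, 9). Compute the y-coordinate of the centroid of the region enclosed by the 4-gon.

Apply the surveyor's formula. First the cross-terms c_i = x_i·y_{i+1} − x_{i+1}·y_i:
  52, 47, -1, 30  ⇒  2A = 128, A = 64.
Then Σ (y_i + y_{i+1})·c_i = -400, so ȳ = -400 / (6·64) = -25/24.

-25/24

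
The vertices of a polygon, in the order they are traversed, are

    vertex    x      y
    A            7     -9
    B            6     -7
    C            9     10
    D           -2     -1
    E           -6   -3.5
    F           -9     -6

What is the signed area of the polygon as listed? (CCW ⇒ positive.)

133.75

Apply Gauss's area formula: 2A = Σ (x_i·y_{i+1} − x_{i+1}·y_i), indices taken mod 6.
A→B: (7)(-7) − (6)(-9) = 5
B→C: (6)(10) − (9)(-7) = 123
C→D: (9)(-1) − (-2)(10) = 11
D→E: (-2)(-3.5) − (-6)(-1) = 1
E→F: (-6)(-6) − (-9)(-3.5) = 4.5
F→A: (-9)(-9) − (7)(-6) = 123
Σ = 267.5
Signed area = Σ/2 = 133.75 (positive ⇒ counter-clockwise traversal).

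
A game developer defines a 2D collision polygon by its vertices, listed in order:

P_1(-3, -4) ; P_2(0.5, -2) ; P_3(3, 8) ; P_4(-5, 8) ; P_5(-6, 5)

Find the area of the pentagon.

72

Apply the shoelace (surveyor's) formula: 2A = Σ (x_i·y_{i+1} − x_{i+1}·y_i), indices taken mod 5.
Σ = (8) + (10) + (64) + (23) + (39) = 144
Area = |Σ|/2 = 72.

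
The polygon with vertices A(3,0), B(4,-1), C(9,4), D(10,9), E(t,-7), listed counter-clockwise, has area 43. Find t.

The doubled signed area Σ (x_i y_{i+1} − x_{i+1} y_i) is linear in t.
With t=0 it equals 14; the coefficient of t is -9 (from the two edges through E).
So -9·t + 14 = 2·43 = 86 ⇒ t = -8.

-8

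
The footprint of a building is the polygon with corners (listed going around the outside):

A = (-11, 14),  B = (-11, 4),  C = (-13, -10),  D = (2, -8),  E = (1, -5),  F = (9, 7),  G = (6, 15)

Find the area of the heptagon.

394

Cross-terms: 110, 162, 124, -2, 52, 93, 249  ⇒  Σ = 788
Area = |Σ|/2 = 394.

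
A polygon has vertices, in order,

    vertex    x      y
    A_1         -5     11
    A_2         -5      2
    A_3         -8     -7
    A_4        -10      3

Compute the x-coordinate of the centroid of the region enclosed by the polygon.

Apply the shoelace (surveyor's) formula. First the cross-terms c_i = x_i·y_{i+1} − x_{i+1}·y_i:
  45, 51, -94, -95  ⇒  2A = -93, A = -46.5.
Then Σ (x_i + x_{i+1})·c_i = 2004, so x̄ = 2004 / (6·(-46.5)) = -668/93.

-668/93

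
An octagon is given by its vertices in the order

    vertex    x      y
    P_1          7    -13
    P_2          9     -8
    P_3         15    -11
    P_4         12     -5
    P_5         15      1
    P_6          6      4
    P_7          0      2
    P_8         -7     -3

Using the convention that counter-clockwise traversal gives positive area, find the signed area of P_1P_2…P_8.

Apply the shoelace (surveyor's) formula: 2A = Σ (x_i·y_{i+1} − x_{i+1}·y_i), indices taken mod 8.
Σ = (61) + (21) + (57) + (87) + (54) + (12) + (14) + (112) = 418
Signed area = Σ/2 = 209 (positive ⇒ counter-clockwise traversal).

209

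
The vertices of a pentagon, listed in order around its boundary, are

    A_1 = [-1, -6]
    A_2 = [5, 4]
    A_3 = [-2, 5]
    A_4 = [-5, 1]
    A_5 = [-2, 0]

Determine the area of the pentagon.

48

Apply the shoelace (surveyor's) formula: 2A = Σ (x_i·y_{i+1} − x_{i+1}·y_i), indices taken mod 5.
Σ = (26) + (33) + (23) + (2) + (12) = 96
Area = |Σ|/2 = 48.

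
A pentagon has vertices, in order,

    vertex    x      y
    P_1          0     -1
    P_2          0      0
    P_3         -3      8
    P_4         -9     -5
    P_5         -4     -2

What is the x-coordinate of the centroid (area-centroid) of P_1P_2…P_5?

Apply Gauss's area formula. First the cross-terms c_i = x_i·y_{i+1} − x_{i+1}·y_i:
  0, 0, 87, -2, 4  ⇒  2A = 89, A = 44.5.
Then Σ (x_i + x_{i+1})·c_i = -1034, so x̄ = -1034 / (6·44.5) = -1034/267.

-1034/267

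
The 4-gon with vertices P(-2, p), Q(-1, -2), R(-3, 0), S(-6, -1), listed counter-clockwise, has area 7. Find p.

Write out the shoelace sum; only the two edges meeting at P involve p:
2·Area = [((-6)·p − (-2)·(-1)) + ((-2)·(-2) − (-1)·p)] + -3
       = -5·p + -1 = 14
⇒ p = -3.

-3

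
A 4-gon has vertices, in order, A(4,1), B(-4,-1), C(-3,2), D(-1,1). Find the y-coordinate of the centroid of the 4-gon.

Apply the shoelace formula. First the cross-terms c_i = x_i·y_{i+1} − x_{i+1}·y_i:
  0, -11, -1, -5  ⇒  2A = -17, A = -8.5.
Then Σ (y_i + y_{i+1})·c_i = -24, so ȳ = -24 / (6·(-8.5)) = 8/17.

8/17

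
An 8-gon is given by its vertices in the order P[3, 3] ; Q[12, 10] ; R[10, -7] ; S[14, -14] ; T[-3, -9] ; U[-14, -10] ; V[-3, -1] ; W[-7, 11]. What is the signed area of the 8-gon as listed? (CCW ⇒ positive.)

-303

Σ = (-6) + (-184) + (-42) + (-168) + (-96) + (-16) + (-40) + (-54) = -606
Signed area = Σ/2 = -303 (negative ⇒ clockwise traversal).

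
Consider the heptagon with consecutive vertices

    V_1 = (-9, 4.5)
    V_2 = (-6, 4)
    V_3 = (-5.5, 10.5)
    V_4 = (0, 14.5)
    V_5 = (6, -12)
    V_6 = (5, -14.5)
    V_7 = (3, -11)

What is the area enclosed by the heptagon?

170.375

Apply Gauss's area formula: 2A = Σ (x_i·y_{i+1} − x_{i+1}·y_i), indices taken mod 7.
V_1→V_2: (-9)(4) − (-6)(4.5) = -9
V_2→V_3: (-6)(10.5) − (-5.5)(4) = -41
V_3→V_4: (-5.5)(14.5) − (0)(10.5) = -79.75
V_4→V_5: (0)(-12) − (6)(14.5) = -87
V_5→V_6: (6)(-14.5) − (5)(-12) = -27
V_6→V_7: (5)(-11) − (3)(-14.5) = -11.5
V_7→V_1: (3)(4.5) − (-9)(-11) = -85.5
Σ = -340.75
Area = |Σ|/2 = 170.375.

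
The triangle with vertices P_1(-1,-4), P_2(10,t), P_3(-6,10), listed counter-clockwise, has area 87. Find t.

Write out the shoelace sum; only the two edges meeting at P_2 involve t:
2·Area = [((-1)·t − 10·(-4)) + (10·10 − (-6)·t)] + 34
       = 5·t + 174 = 174
⇒ t = 0.

0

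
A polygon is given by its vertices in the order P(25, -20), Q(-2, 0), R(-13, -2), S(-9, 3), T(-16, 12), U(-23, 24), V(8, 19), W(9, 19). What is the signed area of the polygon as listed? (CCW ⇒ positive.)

-782

Σ = (-40) + (4) + (-57) + (-60) + (-108) + (-629) + (-19) + (-655) = -1564
Signed area = Σ/2 = -782 (negative ⇒ clockwise traversal).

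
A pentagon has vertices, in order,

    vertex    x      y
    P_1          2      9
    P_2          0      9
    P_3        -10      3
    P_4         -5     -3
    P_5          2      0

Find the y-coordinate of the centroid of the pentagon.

Apply the surveyor's formula. First the cross-terms c_i = x_i·y_{i+1} − x_{i+1}·y_i:
  18, 90, 45, 6, 18  ⇒  2A = 177, A = 88.5.
Then Σ (y_i + y_{i+1})·c_i = 1548, so ȳ = 1548 / (6·88.5) = 172/59.

172/59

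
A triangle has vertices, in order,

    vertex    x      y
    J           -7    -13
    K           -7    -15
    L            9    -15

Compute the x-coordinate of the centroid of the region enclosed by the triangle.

Apply Gauss's area formula. First the cross-terms c_i = x_i·y_{i+1} − x_{i+1}·y_i:
  14, 240, -222  ⇒  2A = 32, A = 16.
Then Σ (x_i + x_{i+1})·c_i = -160, so x̄ = -160 / (6·16) = -5/3.

-5/3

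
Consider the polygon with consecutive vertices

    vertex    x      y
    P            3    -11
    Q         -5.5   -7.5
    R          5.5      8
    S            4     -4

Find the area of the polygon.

85.875

Σ = (-83) + (-2.75) + (-54) + (-32) = -171.75
Area = |Σ|/2 = 85.875.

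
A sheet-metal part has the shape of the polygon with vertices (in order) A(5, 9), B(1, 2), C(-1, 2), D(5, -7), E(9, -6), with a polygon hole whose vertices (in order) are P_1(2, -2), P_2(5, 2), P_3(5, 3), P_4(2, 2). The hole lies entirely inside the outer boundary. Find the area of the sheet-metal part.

Outer boundary:
Apply the shoelace (surveyor's) formula: 2A = Σ (x_i·y_{i+1} − x_{i+1}·y_i), indices taken mod 5.
Cross-terms: 1, 4, -3, 33, 111  ⇒  Σ = 146
Area = |Σ|/2 = 73.
Hole:
P_1→P_2: (2)(2) − (5)(-2) = 14
P_2→P_3: (5)(3) − (5)(2) = 5
P_3→P_4: (5)(2) − (2)(3) = 4
P_4→P_1: (2)(-2) − (2)(2) = -8
Σ = 15
Area = |Σ|/2 = 7.5.
Net area = 73 − 7.5 = 65.5.

65.5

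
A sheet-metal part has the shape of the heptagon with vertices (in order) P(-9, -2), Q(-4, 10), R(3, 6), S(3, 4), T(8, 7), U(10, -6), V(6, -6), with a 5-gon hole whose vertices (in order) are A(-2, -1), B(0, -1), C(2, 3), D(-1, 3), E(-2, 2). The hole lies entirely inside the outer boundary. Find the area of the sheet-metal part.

Outer boundary:
P→Q: (-9)(10) − (-4)(-2) = -98
Q→R: (-4)(6) − (3)(10) = -54
R→S: (3)(4) − (3)(6) = -6
S→T: (3)(7) − (8)(4) = -11
T→U: (8)(-6) − (10)(7) = -118
U→V: (10)(-6) − (6)(-6) = -24
V→P: (6)(-2) − (-9)(-6) = -66
Σ = -377
Area = |Σ|/2 = 188.5.
Hole:
Apply the shoelace (surveyor's) formula: 2A = Σ (x_i·y_{i+1} − x_{i+1}·y_i), indices taken mod 5.
A→B: (-2)(-1) − (0)(-1) = 2
B→C: (0)(3) − (2)(-1) = 2
C→D: (2)(3) − (-1)(3) = 9
D→E: (-1)(2) − (-2)(3) = 4
E→A: (-2)(-1) − (-2)(2) = 6
Σ = 23
Area = |Σ|/2 = 11.5.
Net area = 188.5 − 11.5 = 177.

177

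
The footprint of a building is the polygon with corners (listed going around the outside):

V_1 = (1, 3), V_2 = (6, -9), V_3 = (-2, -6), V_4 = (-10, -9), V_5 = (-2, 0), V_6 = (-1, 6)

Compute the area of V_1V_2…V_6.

81

V_1→V_2: (1)(-9) − (6)(3) = -27
V_2→V_3: (6)(-6) − (-2)(-9) = -54
V_3→V_4: (-2)(-9) − (-10)(-6) = -42
V_4→V_5: (-10)(0) − (-2)(-9) = -18
V_5→V_6: (-2)(6) − (-1)(0) = -12
V_6→V_1: (-1)(3) − (1)(6) = -9
Σ = -162
Area = |Σ|/2 = 81.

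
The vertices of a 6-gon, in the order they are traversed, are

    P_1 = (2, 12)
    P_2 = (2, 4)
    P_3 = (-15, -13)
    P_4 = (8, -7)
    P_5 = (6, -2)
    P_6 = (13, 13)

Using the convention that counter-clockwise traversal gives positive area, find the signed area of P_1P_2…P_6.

243.5

Apply Gauss's area formula: 2A = Σ (x_i·y_{i+1} − x_{i+1}·y_i), indices taken mod 6.
Cross-terms: -16, 34, 209, 26, 104, 130  ⇒  Σ = 487
Signed area = Σ/2 = 243.5 (positive ⇒ counter-clockwise traversal).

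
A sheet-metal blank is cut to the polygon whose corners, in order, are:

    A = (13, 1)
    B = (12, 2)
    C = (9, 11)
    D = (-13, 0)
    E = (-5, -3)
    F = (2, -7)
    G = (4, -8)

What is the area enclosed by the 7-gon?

Apply the shoelace (surveyor's) formula: 2A = Σ (x_i·y_{i+1} − x_{i+1}·y_i), indices taken mod 7.
A→B: (13)(2) − (12)(1) = 14
B→C: (12)(11) − (9)(2) = 114
C→D: (9)(0) − (-13)(11) = 143
D→E: (-13)(-3) − (-5)(0) = 39
E→F: (-5)(-7) − (2)(-3) = 41
F→G: (2)(-8) − (4)(-7) = 12
G→A: (4)(1) − (13)(-8) = 108
Σ = 471
Area = |Σ|/2 = 235.5.

235.5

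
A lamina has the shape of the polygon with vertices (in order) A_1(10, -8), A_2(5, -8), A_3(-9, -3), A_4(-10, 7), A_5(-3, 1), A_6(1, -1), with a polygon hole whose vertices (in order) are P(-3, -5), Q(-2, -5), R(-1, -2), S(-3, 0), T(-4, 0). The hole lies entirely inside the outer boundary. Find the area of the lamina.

93.5

Outer boundary:
A_1→A_2: (10)(-8) − (5)(-8) = -40
A_2→A_3: (5)(-3) − (-9)(-8) = -87
A_3→A_4: (-9)(7) − (-10)(-3) = -93
A_4→A_5: (-10)(1) − (-3)(7) = 11
A_5→A_6: (-3)(-1) − (1)(1) = 2
A_6→A_1: (1)(-8) − (10)(-1) = 2
Σ = -205
Area = |Σ|/2 = 102.5.
Hole:
Apply the shoelace (surveyor's) formula: 2A = Σ (x_i·y_{i+1} − x_{i+1}·y_i), indices taken mod 5.
Σ = (5) + (-1) + (-6) + (0) + (20) = 18
Area = |Σ|/2 = 9.
Net area = 102.5 − 9 = 93.5.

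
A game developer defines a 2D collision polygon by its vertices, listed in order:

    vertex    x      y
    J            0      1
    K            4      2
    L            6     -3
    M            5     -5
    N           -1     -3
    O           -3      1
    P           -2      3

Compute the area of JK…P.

41

Σ = (-4) + (-24) + (-15) + (-20) + (-10) + (-7) + (-2) = -82
Area = |Σ|/2 = 41.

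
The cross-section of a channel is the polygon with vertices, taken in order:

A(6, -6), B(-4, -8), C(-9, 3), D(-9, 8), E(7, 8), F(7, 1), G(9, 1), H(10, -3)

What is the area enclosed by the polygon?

229.5

A→B: (6)(-8) − (-4)(-6) = -72
B→C: (-4)(3) − (-9)(-8) = -84
C→D: (-9)(8) − (-9)(3) = -45
D→E: (-9)(8) − (7)(8) = -128
E→F: (7)(1) − (7)(8) = -49
F→G: (7)(1) − (9)(1) = -2
G→H: (9)(-3) − (10)(1) = -37
H→A: (10)(-6) − (6)(-3) = -42
Σ = -459
Area = |Σ|/2 = 229.5.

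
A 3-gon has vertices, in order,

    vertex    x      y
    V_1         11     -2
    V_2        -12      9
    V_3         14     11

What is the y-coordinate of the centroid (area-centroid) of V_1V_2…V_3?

6

Apply the shoelace formula. First the cross-terms c_i = x_i·y_{i+1} − x_{i+1}·y_i:
  75, -258, -149  ⇒  2A = -332, A = -166.
Then Σ (y_i + y_{i+1})·c_i = -5976, so ȳ = -5976 / (6·(-166)) = 6.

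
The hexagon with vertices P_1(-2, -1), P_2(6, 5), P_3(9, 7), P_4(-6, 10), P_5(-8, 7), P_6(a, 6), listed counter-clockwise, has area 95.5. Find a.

-8

Write out the shoelace sum; only the two edges meeting at P_6 involve a:
2·Area = [((-8)·6 − a·7) + (a·(-1) − (-2)·6)] + 163
       = -8·a + 127 = 191
⇒ a = -8.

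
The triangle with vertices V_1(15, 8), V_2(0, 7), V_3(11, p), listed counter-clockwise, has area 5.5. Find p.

7

Write out the shoelace sum; only the two edges meeting at V_3 involve p:
2·Area = [(0·p − 11·7) + (11·8 − 15·p)] + 105
       = -15·p + 116 = 11
⇒ p = 7.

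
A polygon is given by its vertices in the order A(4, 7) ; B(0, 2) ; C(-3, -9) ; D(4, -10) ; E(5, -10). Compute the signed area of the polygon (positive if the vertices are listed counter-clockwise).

82.5

Apply Gauss's area formula: 2A = Σ (x_i·y_{i+1} − x_{i+1}·y_i), indices taken mod 5.
A→B: (4)(2) − (0)(7) = 8
B→C: (0)(-9) − (-3)(2) = 6
C→D: (-3)(-10) − (4)(-9) = 66
D→E: (4)(-10) − (5)(-10) = 10
E→A: (5)(7) − (4)(-10) = 75
Σ = 165
Signed area = Σ/2 = 82.5 (positive ⇒ counter-clockwise traversal).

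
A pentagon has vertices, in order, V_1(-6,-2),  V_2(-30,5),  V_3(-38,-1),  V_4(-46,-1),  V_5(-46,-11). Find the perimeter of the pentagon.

|V_1V_2| = √((-24)² + (7)²) = √625 = 25
|V_2V_3| = √((-8)² + (-6)²) = √100 = 10
|V_3V_4| = √((-8)² + (0)²) = √64 = 8
|V_4V_5| = √((0)² + (-10)²) = √100 = 10
|V_5V_1| = √((40)² + (9)²) = √1681 = 41
Perimeter = 25 + 10 + 8 + 10 + 41 = 94.

94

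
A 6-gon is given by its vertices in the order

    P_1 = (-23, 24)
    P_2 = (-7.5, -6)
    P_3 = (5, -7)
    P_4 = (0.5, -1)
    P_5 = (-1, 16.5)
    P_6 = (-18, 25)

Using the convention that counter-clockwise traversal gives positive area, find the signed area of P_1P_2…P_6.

Apply the surveyor's formula: 2A = Σ (x_i·y_{i+1} − x_{i+1}·y_i), indices taken mod 6.
Cross-terms: 318, 82.5, -1.5, 7.25, 272, 143  ⇒  Σ = 821.25
Signed area = Σ/2 = 410.625 (positive ⇒ counter-clockwise traversal).

410.625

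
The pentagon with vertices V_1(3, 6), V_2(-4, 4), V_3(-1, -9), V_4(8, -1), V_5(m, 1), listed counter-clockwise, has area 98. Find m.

6

Write out the shoelace sum; only the two edges meeting at V_5 involve m:
2·Area = [(8·1 − m·(-1)) + (m·6 − 3·1)] + 149
       = 7·m + 154 = 196
⇒ m = 6.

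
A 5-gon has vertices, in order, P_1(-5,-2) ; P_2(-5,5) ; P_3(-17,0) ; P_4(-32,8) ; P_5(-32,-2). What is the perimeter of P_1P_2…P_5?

|P_1P_2| = √((0)² + (7)²) = √49 = 7
|P_2P_3| = √((-12)² + (-5)²) = √169 = 13
|P_3P_4| = √((-15)² + (8)²) = √289 = 17
|P_4P_5| = √((0)² + (-10)²) = √100 = 10
|P_5P_1| = √((27)² + (0)²) = √729 = 27
Perimeter = 7 + 13 + 17 + 10 + 27 = 74.

74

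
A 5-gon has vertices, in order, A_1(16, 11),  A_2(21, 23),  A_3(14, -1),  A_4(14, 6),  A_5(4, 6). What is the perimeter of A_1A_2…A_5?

|A_1A_2| = √((5)² + (12)²) = √169 = 13
|A_2A_3| = √((-7)² + (-24)²) = √625 = 25
|A_3A_4| = √((0)² + (7)²) = √49 = 7
|A_4A_5| = √((-10)² + (0)²) = √100 = 10
|A_5A_1| = √((12)² + (5)²) = √169 = 13
Perimeter = 13 + 25 + 7 + 10 + 13 = 68.

68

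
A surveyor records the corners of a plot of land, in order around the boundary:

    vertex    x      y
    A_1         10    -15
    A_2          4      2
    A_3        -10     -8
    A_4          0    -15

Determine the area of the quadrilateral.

184

Σ = (80) + (-12) + (150) + (150) = 368
Area = |Σ|/2 = 184.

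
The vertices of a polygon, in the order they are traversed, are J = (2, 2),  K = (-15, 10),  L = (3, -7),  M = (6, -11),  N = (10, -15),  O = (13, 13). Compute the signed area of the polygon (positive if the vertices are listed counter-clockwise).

Apply the shoelace (surveyor's) formula: 2A = Σ (x_i·y_{i+1} − x_{i+1}·y_i), indices taken mod 6.
Σ = (50) + (75) + (9) + (20) + (325) + (0) = 479
Signed area = Σ/2 = 239.5 (positive ⇒ counter-clockwise traversal).

239.5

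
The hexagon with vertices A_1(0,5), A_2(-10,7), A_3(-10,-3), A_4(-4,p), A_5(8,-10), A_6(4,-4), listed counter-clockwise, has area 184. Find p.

-9

The doubled signed area Σ (x_i y_{i+1} − x_{i+1} y_i) is linear in p.
With p=0 it equals 206; the coefficient of p is -18 (from the two edges through A_4).
So -18·p + 206 = 2·184 = 368 ⇒ p = -9.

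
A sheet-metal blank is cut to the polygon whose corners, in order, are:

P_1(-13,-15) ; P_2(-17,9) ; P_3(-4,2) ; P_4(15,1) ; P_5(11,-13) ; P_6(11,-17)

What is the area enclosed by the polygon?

Apply the surveyor's formula: 2A = Σ (x_i·y_{i+1} − x_{i+1}·y_i), indices taken mod 6.
Σ = (-372) + (2) + (-34) + (-206) + (-44) + (-386) = -1040
Area = |Σ|/2 = 520.

520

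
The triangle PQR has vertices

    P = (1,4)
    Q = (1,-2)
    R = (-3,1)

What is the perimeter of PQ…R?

|PQ| = √((0)² + (-6)²) = √36 = 6
|QR| = √((-4)² + (3)²) = √25 = 5
|RP| = √((4)² + (3)²) = √25 = 5
Perimeter = 6 + 5 + 5 = 16.

16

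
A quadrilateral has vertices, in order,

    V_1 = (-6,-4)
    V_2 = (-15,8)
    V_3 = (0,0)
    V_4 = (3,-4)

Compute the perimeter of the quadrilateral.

46

|V_1V_2| = √((-9)² + (12)²) = √225 = 15
|V_2V_3| = √((15)² + (-8)²) = √289 = 17
|V_3V_4| = √((3)² + (-4)²) = √25 = 5
|V_4V_1| = √((-9)² + (0)²) = √81 = 9
Perimeter = 15 + 17 + 5 + 9 = 46.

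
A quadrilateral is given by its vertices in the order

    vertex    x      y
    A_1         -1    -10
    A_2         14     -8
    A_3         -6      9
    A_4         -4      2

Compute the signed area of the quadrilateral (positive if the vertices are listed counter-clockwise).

Apply the shoelace (surveyor's) formula: 2A = Σ (x_i·y_{i+1} − x_{i+1}·y_i), indices taken mod 4.
Cross-terms: 148, 78, 24, 42  ⇒  Σ = 292
Signed area = Σ/2 = 146 (positive ⇒ counter-clockwise traversal).

146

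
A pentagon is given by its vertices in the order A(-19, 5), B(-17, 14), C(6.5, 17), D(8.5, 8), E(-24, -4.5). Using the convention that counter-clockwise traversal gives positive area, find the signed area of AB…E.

Apply Gauss's area formula: 2A = Σ (x_i·y_{i+1} − x_{i+1}·y_i), indices taken mod 5.
Σ = (-181) + (-380) + (-92.5) + (153.75) + (-205.5) = -705.25
Signed area = Σ/2 = -352.625 (negative ⇒ clockwise traversal).

-352.625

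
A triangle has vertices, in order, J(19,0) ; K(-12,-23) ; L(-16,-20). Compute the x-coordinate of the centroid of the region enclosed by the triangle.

Apply Gauss's area formula. First the cross-terms c_i = x_i·y_{i+1} − x_{i+1}·y_i:
  -437, -128, 380  ⇒  2A = -185, A = -92.5.
Then Σ (x_i + x_{i+1})·c_i = 1665, so x̄ = 1665 / (6·(-92.5)) = -3.

-3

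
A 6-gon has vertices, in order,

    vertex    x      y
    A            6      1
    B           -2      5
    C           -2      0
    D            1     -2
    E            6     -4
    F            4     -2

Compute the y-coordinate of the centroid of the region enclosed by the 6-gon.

Apply Gauss's area formula. First the cross-terms c_i = x_i·y_{i+1} − x_{i+1}·y_i:
  32, 10, 4, 8, 4, 16  ⇒  2A = 74, A = 37.
Then Σ (y_i + y_{i+1})·c_i = 146, so ȳ = 146 / (6·37) = 73/111.

73/111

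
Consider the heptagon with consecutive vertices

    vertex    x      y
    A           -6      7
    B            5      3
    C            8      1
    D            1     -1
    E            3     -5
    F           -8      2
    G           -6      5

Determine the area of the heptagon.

Apply the shoelace formula: 2A = Σ (x_i·y_{i+1} − x_{i+1}·y_i), indices taken mod 7.
Σ = (-53) + (-19) + (-9) + (-2) + (-34) + (-28) + (-12) = -157
Area = |Σ|/2 = 78.5.

78.5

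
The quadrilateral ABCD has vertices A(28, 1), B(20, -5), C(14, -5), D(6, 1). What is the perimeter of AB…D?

48

|AB| = √((-8)² + (-6)²) = √100 = 10
|BC| = √((-6)² + (0)²) = √36 = 6
|CD| = √((-8)² + (6)²) = √100 = 10
|DA| = √((22)² + (0)²) = √484 = 22
Perimeter = 10 + 6 + 10 + 22 = 48.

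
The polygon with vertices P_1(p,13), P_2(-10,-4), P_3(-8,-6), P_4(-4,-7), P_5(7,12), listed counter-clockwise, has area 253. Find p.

-14

The doubled signed area Σ (x_i y_{i+1} − x_{i+1} y_i) is linear in p.
With p=0 it equals 282; the coefficient of p is -16 (from the two edges through P_1).
So -16·p + 282 = 2·253 = 506 ⇒ p = -14.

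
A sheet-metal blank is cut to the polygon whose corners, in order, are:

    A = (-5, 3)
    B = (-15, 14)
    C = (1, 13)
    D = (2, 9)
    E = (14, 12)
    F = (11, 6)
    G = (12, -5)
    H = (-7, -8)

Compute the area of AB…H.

A→B: (-5)(14) − (-15)(3) = -25
B→C: (-15)(13) − (1)(14) = -209
C→D: (1)(9) − (2)(13) = -17
D→E: (2)(12) − (14)(9) = -102
E→F: (14)(6) − (11)(12) = -48
F→G: (11)(-5) − (12)(6) = -127
G→H: (12)(-8) − (-7)(-5) = -131
H→A: (-7)(3) − (-5)(-8) = -61
Σ = -720
Area = |Σ|/2 = 360.

360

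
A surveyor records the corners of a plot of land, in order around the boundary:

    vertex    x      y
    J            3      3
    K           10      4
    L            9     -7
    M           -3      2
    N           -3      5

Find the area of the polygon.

Cross-terms: -18, -106, -3, -9, -24  ⇒  Σ = -160
Area = |Σ|/2 = 80.

80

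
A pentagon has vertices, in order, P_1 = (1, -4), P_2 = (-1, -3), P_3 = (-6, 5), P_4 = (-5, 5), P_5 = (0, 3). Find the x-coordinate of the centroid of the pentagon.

-96/53

Apply the shoelace (surveyor's) formula. First the cross-terms c_i = x_i·y_{i+1} − x_{i+1}·y_i:
  -7, -23, -5, -15, -3  ⇒  2A = -53, A = -26.5.
Then Σ (x_i + x_{i+1})·c_i = 288, so x̄ = 288 / (6·(-26.5)) = -96/53.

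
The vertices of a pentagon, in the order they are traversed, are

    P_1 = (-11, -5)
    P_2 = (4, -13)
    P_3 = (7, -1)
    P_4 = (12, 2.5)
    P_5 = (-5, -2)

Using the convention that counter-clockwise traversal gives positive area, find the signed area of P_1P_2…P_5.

Apply the surveyor's formula: 2A = Σ (x_i·y_{i+1} − x_{i+1}·y_i), indices taken mod 5.
Σ = (163) + (87) + (29.5) + (-11.5) + (3) = 271
Signed area = Σ/2 = 135.5 (positive ⇒ counter-clockwise traversal).

135.5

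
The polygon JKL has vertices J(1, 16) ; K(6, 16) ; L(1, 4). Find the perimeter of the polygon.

|JK| = √((5)² + (0)²) = √25 = 5
|KL| = √((-5)² + (-12)²) = √169 = 13
|LJ| = √((0)² + (12)²) = √144 = 12
Perimeter = 5 + 13 + 12 = 30.

30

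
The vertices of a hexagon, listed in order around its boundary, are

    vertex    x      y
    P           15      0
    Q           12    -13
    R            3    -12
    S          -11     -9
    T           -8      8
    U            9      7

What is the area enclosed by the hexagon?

Cross-terms: -195, -105, -159, -160, -128, -105  ⇒  Σ = -852
Area = |Σ|/2 = 426.

426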